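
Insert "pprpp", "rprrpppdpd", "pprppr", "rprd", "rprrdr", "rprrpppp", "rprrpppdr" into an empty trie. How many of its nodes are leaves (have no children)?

Leaves are exactly the stored words that no other stored word extends.
Those words: "pprppr", "rprd", "rprrdr", "rprrpppdpd", "rprrpppdr", "rprrpppp"
Leaf count: 6

6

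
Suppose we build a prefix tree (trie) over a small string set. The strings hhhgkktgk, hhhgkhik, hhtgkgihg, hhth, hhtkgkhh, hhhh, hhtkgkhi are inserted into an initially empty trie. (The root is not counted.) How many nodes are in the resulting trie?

27

Count nodes per top-level branch (shared prefixes stored once):
  'h'-branch (hhhgkhik, hhhgkktgk, hhhh, hhtgkgihg, hhth, hhtkgkhh, hhtkgkhi): 27 nodes
Sum: 27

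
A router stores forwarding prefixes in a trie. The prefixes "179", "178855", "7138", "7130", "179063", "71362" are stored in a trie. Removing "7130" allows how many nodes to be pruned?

1

Walk "7130" from the leaf back toward the root, removing each node that no remaining word uses.
The suffix "0" (1 node) is used only by "7130"; the node for "713" still has the child "8", so pruning stops there.
Nodes removed: 1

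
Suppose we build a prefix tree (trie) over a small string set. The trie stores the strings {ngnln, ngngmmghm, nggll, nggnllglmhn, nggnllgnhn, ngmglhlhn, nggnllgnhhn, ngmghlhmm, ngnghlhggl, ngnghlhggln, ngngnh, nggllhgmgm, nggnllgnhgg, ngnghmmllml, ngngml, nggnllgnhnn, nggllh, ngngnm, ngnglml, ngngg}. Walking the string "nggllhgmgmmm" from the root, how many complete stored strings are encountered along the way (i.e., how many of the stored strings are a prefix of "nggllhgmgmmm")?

3

Walk "nggllhgmgmmm" from the root; an end-of-word marker is hit whenever a stored word is a prefix of "nggllhgmgmmm".
Prefixes of the query that are stored words: "nggll", "nggllh", "nggllhgmgm"
Count: 3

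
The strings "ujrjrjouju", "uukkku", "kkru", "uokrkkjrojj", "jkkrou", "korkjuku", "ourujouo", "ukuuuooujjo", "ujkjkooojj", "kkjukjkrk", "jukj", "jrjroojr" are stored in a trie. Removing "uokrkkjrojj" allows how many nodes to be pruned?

10

A node on "uokrkkjrojj"'s path can go only if nothing else ends at it or branches off below it.
The suffix "okrkkjrojj" (10 nodes) is used only by "uokrkkjrojj"; the node for "u" still has the child "j", so pruning stops there.
Nodes removed: 10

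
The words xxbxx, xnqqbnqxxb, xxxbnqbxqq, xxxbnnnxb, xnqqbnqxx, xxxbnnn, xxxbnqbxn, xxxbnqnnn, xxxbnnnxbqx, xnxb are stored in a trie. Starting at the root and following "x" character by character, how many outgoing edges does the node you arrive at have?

2

The children of the "x" node are the distinct next characters among strings starting with "x".
Characters that immediately follow "x" among the stored strings: {n, x}.
That node has 2 child edges.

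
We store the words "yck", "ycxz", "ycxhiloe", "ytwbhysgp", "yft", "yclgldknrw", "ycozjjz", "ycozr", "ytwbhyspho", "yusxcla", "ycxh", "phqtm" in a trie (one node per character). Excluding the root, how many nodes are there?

48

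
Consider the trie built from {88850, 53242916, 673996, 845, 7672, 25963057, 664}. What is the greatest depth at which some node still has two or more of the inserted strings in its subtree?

1

The deepest shared node is where two words last agree before diverging.
"664" and "673996" agree on "6" (1 characters) before diverging; nothing deeper is shared.
Longest shared-prefix length: 1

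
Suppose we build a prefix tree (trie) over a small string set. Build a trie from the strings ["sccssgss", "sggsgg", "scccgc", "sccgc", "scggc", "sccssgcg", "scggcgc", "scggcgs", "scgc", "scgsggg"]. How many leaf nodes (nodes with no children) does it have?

A leaf is a node with no children — equivalently, the end of a word that is not a proper prefix of any other stored word.
Those words: "scccgc", "sccgc", "sccssgcg", "sccssgss", "scgc", "scggcgc", "scggcgs", "scgsggg", "sggsgg"
Leaf count: 9

9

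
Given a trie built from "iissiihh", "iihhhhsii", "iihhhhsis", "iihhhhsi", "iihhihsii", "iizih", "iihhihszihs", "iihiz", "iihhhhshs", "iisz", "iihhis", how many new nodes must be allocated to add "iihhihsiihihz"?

Walking "iihhihsiihihz" from the root, the first 9 characters ("iihhihsii") follow existing edges; "h" is the first miss.
Each of the 4 remaining characters creates one node.

4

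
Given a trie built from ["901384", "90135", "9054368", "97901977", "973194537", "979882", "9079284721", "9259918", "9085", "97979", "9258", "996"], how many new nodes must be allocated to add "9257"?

1

Walking "9257" from the root, the first 3 characters ("925") follow existing edges; "7" is the first miss.
Each of the 1 remaining characters creates one node.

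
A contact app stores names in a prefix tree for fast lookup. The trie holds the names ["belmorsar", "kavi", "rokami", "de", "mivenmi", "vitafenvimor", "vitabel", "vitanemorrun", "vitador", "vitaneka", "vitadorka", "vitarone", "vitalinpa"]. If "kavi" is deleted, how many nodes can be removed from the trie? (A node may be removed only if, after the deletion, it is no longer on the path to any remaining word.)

4

After clearing the end-marker at "kavi", prune upward until reaching a node still needed by another word.
No other word shares any prefix with "kavi", so all 4 of its nodes go.
Nodes removed: 4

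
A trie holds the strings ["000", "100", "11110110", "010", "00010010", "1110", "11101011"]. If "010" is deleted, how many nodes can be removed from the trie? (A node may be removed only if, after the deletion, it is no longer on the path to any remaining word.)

After clearing the end-marker at "010", prune upward until reaching a node still needed by another word.
The suffix "10" (2 nodes) is used only by "010"; the node for "0" still has the child "0", so pruning stops there.
Nodes removed: 2

2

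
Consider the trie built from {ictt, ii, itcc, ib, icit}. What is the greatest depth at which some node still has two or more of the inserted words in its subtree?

2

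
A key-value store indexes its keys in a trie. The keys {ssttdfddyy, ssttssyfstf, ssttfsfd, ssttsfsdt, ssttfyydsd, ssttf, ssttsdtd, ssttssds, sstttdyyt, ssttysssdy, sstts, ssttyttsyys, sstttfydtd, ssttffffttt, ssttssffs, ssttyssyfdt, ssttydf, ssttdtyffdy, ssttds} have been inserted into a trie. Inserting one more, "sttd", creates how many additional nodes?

3

The longest prefix of "sttd" already in the trie is "s" (length 1).
So 4 − 1 = 3 new nodes.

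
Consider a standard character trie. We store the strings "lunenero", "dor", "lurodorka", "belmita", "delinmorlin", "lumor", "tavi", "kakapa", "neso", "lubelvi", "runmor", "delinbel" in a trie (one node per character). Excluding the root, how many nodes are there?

Trace insertions, counting only characters that open a new branch:
  "lunenero" → 8 new (l, u, n, e, n, e, r, o)
  "dor" → 3 new (d, o, r)
  "lurodorka" → prefix "lu" already present; 7 new (r, o, d, o, r, k, a)
  "belmita" → 7 new (b, e, l, m, i, t, a)
  "delinmorlin" → prefix "d" already present; 10 new (e, l, i, n, m, o, r, l, i, n)
  "lumor" → prefix "lu" already present; 3 new (m, o, r)
  "tavi" → 4 new (t, a, v, i)
  "kakapa" → 6 new (k, a, k, a, p, a)
  "neso" → 4 new (n, e, s, o)
  "lubelvi" → prefix "lu" already present; 5 new (b, e, l, v, i)
  "runmor" → 6 new (r, u, n, m, o, r)
  "delinbel" → prefix "delin" already present; 3 new (b, e, l)
Total nodes = 8 + 3 + 7 + 7 + 10 + 3 + 4 + 6 + 4 + 5 + 6 + 3 = 66

66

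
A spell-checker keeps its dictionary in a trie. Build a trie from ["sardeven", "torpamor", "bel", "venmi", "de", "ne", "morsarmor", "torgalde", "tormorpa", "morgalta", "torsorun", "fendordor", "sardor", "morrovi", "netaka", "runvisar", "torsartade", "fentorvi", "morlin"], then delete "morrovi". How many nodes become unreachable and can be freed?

4

Walk "morrovi" from the leaf back toward the root, removing each node that no remaining word uses.
The suffix "rovi" (4 nodes) is used only by "morrovi"; the node for "mor" still has the child "s", so pruning stops there.
Nodes removed: 4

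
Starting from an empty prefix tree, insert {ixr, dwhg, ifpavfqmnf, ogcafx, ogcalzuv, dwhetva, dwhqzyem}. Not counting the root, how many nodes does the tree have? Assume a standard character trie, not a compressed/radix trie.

35

Trie structure (* marks end of a word):
(root)
├─ d
│  └─ w
│     └─ h
│        ├─ e
│        │  └─ t
│        │     └─ v
│        │        └─ a *
│        ├─ g *
│        └─ q
│           └─ z
│              └─ y
│                 └─ e
│                    └─ m *
├─ i
│  ├─ f
│  │  └─ p
│  │     └─ a
│  │        └─ v
│  │           └─ f
│  │              └─ q
│  │                 └─ m
│  │                    └─ n
│  │                       └─ f *
│  └─ x
│     └─ r *
└─ o
   └─ g
      └─ c
         └─ a
            ├─ f
            │  └─ x *
            └─ l
               └─ z
                  └─ u
                     └─ v *
Counting every labelled node above: 35.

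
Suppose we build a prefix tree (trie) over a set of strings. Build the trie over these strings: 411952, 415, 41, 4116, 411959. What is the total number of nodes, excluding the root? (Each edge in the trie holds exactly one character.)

9

Trace insertions, counting only characters that open a new branch:
  "411952" → 6 new (4, 1, 1, 9, 5, 2)
  "415" → prefix "41" already present; 1 new (5)
  "41" → prefix "41" already present; 0 new (none)
  "4116" → prefix "411" already present; 1 new (6)
  "411959" → prefix "41195" already present; 1 new (9)
Total nodes = 6 + 1 + 0 + 1 + 1 = 9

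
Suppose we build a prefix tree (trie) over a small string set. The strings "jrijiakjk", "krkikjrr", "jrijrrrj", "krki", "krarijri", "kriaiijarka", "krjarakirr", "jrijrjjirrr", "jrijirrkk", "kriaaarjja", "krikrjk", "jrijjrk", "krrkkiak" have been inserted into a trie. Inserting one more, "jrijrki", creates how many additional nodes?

2

"jrijr" is already a path in the trie; the remaining "ki" must be added.
Each of the 2 remaining characters creates one node.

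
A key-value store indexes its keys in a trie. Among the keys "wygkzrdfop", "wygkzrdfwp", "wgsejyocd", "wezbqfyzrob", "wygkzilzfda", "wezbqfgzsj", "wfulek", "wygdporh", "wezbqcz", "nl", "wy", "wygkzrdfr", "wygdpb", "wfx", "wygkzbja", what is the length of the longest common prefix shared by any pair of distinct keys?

Look for the deepest trie node that still has at least two words in its subtree.
e.g. "wygkzrdfop" and "wygkzrdfr" share the prefix "wygkzrdf" of length 8; no pair shares a longer one.
Longest shared-prefix length: 8

8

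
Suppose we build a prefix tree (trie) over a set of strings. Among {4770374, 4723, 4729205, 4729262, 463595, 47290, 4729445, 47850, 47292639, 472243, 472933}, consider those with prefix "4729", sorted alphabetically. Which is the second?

4729205

DFS of the "4729" subtree visits, in order: "47290", "4729205", "4729262", "47292639", "472933", "4729445"
The 2nd is 4729205.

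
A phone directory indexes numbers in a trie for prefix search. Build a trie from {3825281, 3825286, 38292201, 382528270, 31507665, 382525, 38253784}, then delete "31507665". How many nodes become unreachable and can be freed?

7

A node on "31507665"'s path can go only if nothing else ends at it or branches off below it.
The suffix "1507665" (7 nodes) is used only by "31507665"; the node for "3" still has the child "8", so pruning stops there.
Nodes removed: 7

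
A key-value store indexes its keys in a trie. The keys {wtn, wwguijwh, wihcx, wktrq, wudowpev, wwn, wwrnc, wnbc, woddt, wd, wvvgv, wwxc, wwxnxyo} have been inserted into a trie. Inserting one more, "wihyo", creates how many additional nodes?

Walking "wihyo" from the root, the first 3 characters ("wih") follow existing edges; "y" is the first miss.
So 5 − 3 = 2 new nodes.

2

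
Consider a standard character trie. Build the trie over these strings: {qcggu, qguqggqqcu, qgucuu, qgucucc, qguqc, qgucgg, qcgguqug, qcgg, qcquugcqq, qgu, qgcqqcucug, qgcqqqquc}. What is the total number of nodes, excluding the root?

44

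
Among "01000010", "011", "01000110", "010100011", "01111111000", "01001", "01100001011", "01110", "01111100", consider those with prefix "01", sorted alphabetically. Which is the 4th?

010100011

Filter for "01…" and sort: "01000010", "01000110", "01001", "010100011", "011", "01100001011", "01110", "01111100", "01111111000"
Position 4: 010100011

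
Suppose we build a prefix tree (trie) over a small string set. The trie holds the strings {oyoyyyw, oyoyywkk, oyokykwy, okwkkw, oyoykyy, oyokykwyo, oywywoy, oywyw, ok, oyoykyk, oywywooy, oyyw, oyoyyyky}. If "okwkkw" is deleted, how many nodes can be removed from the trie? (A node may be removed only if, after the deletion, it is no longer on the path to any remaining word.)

A node on "okwkkw"'s path can go only if nothing else ends at it or branches off below it.
The suffix "wkkw" (4 nodes) is used only by "okwkkw"; "ok" is itself a stored word, so pruning stops there.
Nodes removed: 4

4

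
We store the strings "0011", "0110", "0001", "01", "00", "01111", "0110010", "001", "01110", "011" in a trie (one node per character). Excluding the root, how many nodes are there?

Count nodes per top-level branch (shared prefixes stored once):
  '0'-branch (00, 0001, 001, 0011, 01, 011, 0110, 0110010, 01110, 01111): 15 nodes
Sum: 15

15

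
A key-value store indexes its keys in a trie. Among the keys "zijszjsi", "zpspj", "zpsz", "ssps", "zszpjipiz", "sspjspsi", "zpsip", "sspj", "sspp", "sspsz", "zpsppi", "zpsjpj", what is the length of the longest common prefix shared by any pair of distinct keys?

Equivalently: take the maximum, over all pairs, of their longest common prefix length.
e.g. "sspj" and "sspjspsi" share the prefix "sspj" of length 4; no pair shares a longer one.
Longest shared-prefix length: 4

4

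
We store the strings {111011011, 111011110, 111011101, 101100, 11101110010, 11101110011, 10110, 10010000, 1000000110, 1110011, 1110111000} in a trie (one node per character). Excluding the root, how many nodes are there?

40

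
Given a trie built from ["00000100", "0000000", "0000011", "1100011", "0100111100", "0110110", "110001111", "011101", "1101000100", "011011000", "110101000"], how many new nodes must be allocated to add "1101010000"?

Walking "1101010000" from the root, the first 9 characters ("110101000") follow existing edges; "0" is the first miss.
New nodes needed: |"1101010000"| − 9 = 10 − 9 = 1.

1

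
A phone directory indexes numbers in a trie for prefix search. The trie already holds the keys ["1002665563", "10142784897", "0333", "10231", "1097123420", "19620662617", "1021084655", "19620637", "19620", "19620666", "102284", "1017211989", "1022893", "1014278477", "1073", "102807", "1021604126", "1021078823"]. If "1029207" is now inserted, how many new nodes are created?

4

"102" is already a path in the trie; the remaining "9207" must be added.
Each of the 4 remaining characters creates one node.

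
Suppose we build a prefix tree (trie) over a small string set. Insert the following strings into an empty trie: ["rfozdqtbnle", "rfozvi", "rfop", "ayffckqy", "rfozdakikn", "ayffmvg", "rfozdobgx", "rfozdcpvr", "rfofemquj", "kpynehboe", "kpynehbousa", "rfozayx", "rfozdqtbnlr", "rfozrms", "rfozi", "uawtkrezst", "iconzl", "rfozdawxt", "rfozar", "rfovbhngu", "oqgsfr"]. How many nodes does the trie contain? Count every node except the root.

For each word, the new-node count is its length minus the longest prefix already in the trie:
  "rfozdqtbnle" → 11 new (r, f, o, z, d, q, t, b, n, l, e)
  "rfozvi" → prefix "rfoz" already present; 2 new (v, i)
  "rfop" → prefix "rfo" already present; 1 new (p)
  "ayffckqy" → 8 new (a, y, f, f, c, k, q, y)
  "rfozdakikn" → prefix "rfozd" already present; 5 new (a, k, i, k, n)
  "ayffmvg" → prefix "ayff" already present; 3 new (m, v, g)
  "rfozdobgx" → prefix "rfozd" already present; 4 new (o, b, g, x)
  "rfozdcpvr" → prefix "rfozd" already present; 4 new (c, p, v, r)
  "rfofemquj" → prefix "rfo" already present; 6 new (f, e, m, q, u, j)
  "kpynehboe" → 9 new (k, p, y, n, e, h, b, o, e)
  "kpynehbousa" → prefix "kpynehbo" already present; 3 new (u, s, a)
  "rfozayx" → prefix "rfoz" already present; 3 new (a, y, x)
  "rfozdqtbnlr" → prefix "rfozdqtbnl" already present; 1 new (r)
  "rfozrms" → prefix "rfoz" already present; 3 new (r, m, s)
  "rfozi" → prefix "rfoz" already present; 1 new (i)
  "uawtkrezst" → 10 new (u, a, w, t, k, r, e, z, s, t)
  "iconzl" → 6 new (i, c, o, n, z, l)
  "rfozdawxt" → prefix "rfozda" already present; 3 new (w, x, t)
  "rfozar" → prefix "rfoza" already present; 1 new (r)
  "rfovbhngu" → prefix "rfo" already present; 6 new (v, b, h, n, g, u)
  "oqgsfr" → 6 new (o, q, g, s, f, r)
Total nodes = 11 + 2 + 1 + 8 + 5 + 3 + 4 + 4 + 6 + 9 + 3 + 3 + 1 + 3 + 1 + 10 + 6 + 3 + 1 + 6 + 6 = 96

96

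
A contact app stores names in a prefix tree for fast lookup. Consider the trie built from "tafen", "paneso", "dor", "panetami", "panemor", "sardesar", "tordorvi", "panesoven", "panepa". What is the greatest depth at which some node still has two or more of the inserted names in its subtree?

6

The deepest shared node is where two words last agree before diverging.
e.g. "paneso" and "panesoven" share the prefix "paneso" of length 6; no pair shares a longer one.
Longest shared-prefix length: 6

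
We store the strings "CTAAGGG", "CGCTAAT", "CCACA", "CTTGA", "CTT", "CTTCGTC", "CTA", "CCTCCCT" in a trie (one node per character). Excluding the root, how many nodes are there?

Trie structure (* marks end of a word):
(root)
└─ C
   ├─ C
   │  ├─ A
   │  │  └─ C
   │  │     └─ A *
   │  └─ T
   │     └─ C
   │        └─ C
   │           └─ C
   │              └─ T *
   ├─ G
   │  └─ C
   │     └─ T
   │        └─ A
   │           └─ A
   │              └─ T *
   └─ T
      ├─ A *
      │  └─ A
      │     └─ G
      │        └─ G
      │           └─ G *
      └─ T *
         ├─ C
         │  └─ G
         │     └─ T
         │        └─ C *
         └─ G
            └─ A *
Counting every labelled node above: 29.

29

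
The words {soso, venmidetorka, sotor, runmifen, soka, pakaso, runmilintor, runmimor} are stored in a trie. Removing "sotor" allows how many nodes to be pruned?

After clearing the end-marker at "sotor", prune upward until reaching a node still needed by another word.
The suffix "tor" (3 nodes) is used only by "sotor"; the node for "so" still has the child "s", so pruning stops there.
Nodes removed: 3

3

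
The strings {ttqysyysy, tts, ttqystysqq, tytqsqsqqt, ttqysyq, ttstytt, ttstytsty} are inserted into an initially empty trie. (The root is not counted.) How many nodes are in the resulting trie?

32

For each word, the new-node count is its length minus the longest prefix already in the trie:
  "ttqysyysy" → 9 new (t, t, q, y, s, y, y, s, y)
  "tts" → prefix "tt" already present; 1 new (s)
  "ttqystysqq" → prefix "ttqys" already present; 5 new (t, y, s, q, q)
  "tytqsqsqqt" → prefix "t" already present; 9 new (y, t, q, s, q, s, q, q, t)
  "ttqysyq" → prefix "ttqysy" already present; 1 new (q)
  "ttstytt" → prefix "tts" already present; 4 new (t, y, t, t)
  "ttstytsty" → prefix "ttstyt" already present; 3 new (s, t, y)
Total nodes = 9 + 1 + 5 + 9 + 1 + 4 + 3 = 32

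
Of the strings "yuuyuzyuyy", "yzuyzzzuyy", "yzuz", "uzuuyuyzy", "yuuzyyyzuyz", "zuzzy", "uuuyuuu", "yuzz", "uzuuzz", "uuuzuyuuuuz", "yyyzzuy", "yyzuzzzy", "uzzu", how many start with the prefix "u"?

5

Filter for entries beginning with "u":
Words under "u": uuuyuuu, uuuzuyuuuuz, uzuuyuyzy, uzuuzz, uzzu
Count: 5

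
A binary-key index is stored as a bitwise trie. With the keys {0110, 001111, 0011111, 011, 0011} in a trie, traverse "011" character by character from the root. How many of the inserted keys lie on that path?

Walk "011" from the root; an end-of-word marker is hit whenever a stored word is a prefix of "011".
Prefixes of the query that are stored words: "011"
Count: 1

1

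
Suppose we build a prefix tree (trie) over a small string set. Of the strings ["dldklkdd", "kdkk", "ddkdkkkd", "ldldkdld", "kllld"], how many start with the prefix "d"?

2

Traverse to the node for "d", then collect every word in that subtree.
Matches: "ddkdkkkd", "dldklkdd"
Count: 2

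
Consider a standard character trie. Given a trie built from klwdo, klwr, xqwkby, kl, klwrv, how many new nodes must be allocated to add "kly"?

1

"kl" is already a path in the trie; the remaining "y" must be added.
Each of the 1 remaining characters creates one node.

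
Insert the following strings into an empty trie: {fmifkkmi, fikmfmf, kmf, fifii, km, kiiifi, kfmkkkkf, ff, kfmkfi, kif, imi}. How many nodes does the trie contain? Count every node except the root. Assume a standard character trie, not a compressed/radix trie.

39

For each word, the new-node count is its length minus the longest prefix already in the trie:
  "fmifkkmi" → 8 new (f, m, i, f, k, k, m, i)
  "fikmfmf" → prefix "f" already present; 6 new (i, k, m, f, m, f)
  "kmf" → 3 new (k, m, f)
  "fifii" → prefix "fi" already present; 3 new (f, i, i)
  "km" → prefix "km" already present; 0 new (none)
  "kiiifi" → prefix "k" already present; 5 new (i, i, i, f, i)
  "kfmkkkkf" → prefix "k" already present; 7 new (f, m, k, k, k, k, f)
  "ff" → prefix "f" already present; 1 new (f)
  "kfmkfi" → prefix "kfmk" already present; 2 new (f, i)
  "kif" → prefix "ki" already present; 1 new (f)
  "imi" → 3 new (i, m, i)
Total nodes = 8 + 6 + 3 + 3 + 0 + 5 + 7 + 1 + 2 + 1 + 3 = 39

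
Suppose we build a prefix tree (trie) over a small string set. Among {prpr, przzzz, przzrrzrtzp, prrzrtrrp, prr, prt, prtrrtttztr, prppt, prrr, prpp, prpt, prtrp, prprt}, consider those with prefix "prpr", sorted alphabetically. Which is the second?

DFS of the "prpr" subtree visits, in order: "prpr", "prprt"
Position 2: prprt

prprt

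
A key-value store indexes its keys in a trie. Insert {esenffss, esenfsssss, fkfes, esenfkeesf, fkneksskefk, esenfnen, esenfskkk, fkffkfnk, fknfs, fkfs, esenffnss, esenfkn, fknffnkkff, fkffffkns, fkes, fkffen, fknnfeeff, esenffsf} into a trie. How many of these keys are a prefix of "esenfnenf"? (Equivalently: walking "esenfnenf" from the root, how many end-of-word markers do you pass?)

Walk "esenfnenf" from the root; an end-of-word marker is hit whenever a stored word is a prefix of "esenfnenf".
Prefixes of the query that are stored words: "esenfnen"
Count: 1

1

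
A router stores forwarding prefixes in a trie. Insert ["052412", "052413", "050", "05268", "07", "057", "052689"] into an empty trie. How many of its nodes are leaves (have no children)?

A leaf is a node with no children — equivalently, the end of a word that is not a proper prefix of any other stored word.
Those words: "050", "052412", "052413", "052689", "057", "07"
Leaf count: 6

6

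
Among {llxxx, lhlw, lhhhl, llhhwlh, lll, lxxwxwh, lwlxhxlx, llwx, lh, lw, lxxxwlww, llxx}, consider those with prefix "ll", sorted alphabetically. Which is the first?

llhhwlh

Filter for "ll…" and sort: "llhhwlh", "lll", "llwx", "llxx", "llxxx"
The 1st is llhhwlh.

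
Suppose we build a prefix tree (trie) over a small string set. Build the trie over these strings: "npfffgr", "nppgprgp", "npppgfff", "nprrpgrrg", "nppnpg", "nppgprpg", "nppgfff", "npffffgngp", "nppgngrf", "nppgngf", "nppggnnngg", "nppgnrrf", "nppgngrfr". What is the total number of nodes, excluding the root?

53

Trace insertions, counting only characters that open a new branch:
  "npfffgr" → 7 new (n, p, f, f, f, g, r)
  "nppgprgp" → prefix "np" already present; 6 new (p, g, p, r, g, p)
  "npppgfff" → prefix "npp" already present; 5 new (p, g, f, f, f)
  "nprrpgrrg" → prefix "np" already present; 7 new (r, r, p, g, r, r, g)
  "nppnpg" → prefix "npp" already present; 3 new (n, p, g)
  "nppgprpg" → prefix "nppgpr" already present; 2 new (p, g)
  "nppgfff" → prefix "nppg" already present; 3 new (f, f, f)
  "npffffgngp" → prefix "npfff" already present; 5 new (f, g, n, g, p)
  "nppgngrf" → prefix "nppg" already present; 4 new (n, g, r, f)
  "nppgngf" → prefix "nppgng" already present; 1 new (f)
  "nppggnnngg" → prefix "nppg" already present; 6 new (g, n, n, n, g, g)
  "nppgnrrf" → prefix "nppgn" already present; 3 new (r, r, f)
  "nppgngrfr" → prefix "nppgngrf" already present; 1 new (r)
Total nodes = 7 + 6 + 5 + 7 + 3 + 2 + 3 + 5 + 4 + 1 + 6 + 3 + 1 = 53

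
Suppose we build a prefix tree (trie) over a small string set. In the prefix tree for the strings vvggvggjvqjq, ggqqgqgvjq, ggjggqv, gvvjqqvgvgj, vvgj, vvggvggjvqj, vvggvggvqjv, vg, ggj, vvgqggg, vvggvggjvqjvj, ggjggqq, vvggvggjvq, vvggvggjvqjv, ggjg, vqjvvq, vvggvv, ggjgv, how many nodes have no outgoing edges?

13

Leaves are exactly the stored words that no other stored word extends.
Those words: "ggjggqq", "ggjggqv", "ggjgv", "ggqqgqgvjq", "gvvjqqvgvgj", "vg", "vqjvvq", "vvggvggjvqjq", "vvggvggjvqjvj", "vvggvggvqjv", "vvggvv", "vvgj", "vvgqggg"
Leaf count: 13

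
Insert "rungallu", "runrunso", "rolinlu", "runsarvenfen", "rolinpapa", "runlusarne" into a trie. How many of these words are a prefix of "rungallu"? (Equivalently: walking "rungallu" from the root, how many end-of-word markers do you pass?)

1

Check each prefix of "rungallu" against the stored set — each match is an end-marker on the path.
Prefixes of the query that are stored words: "rungallu"
Count: 1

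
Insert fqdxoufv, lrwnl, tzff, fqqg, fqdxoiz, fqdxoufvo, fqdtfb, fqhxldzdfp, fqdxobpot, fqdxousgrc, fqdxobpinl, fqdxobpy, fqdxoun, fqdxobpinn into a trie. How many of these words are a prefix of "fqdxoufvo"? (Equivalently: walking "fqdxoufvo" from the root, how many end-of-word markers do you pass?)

2

Walk "fqdxoufvo" from the root; an end-of-word marker is hit whenever a stored word is a prefix of "fqdxoufvo".
Prefixes of the query that are stored words: "fqdxoufv", "fqdxoufvo"
Count: 2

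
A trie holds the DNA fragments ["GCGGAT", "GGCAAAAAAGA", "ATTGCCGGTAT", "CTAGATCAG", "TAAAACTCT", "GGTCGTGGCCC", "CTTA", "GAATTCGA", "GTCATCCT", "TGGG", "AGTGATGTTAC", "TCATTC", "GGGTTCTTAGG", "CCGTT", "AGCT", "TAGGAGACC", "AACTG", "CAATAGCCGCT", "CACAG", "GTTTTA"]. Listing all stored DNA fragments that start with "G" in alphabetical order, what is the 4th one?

DFS of the "G" subtree visits, in order: "GAATTCGA", "GCGGAT", "GGCAAAAAAGA", "GGGTTCTTAGG", "GGTCGTGGCCC", "GTCATCCT", "GTTTTA"
The 4th is GGGTTCTTAGG.

GGGTTCTTAGG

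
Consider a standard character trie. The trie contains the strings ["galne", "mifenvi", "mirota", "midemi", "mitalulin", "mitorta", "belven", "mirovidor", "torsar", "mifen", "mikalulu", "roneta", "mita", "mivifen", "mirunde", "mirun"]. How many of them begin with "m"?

12

Filter for entries beginning with "m":
Words under "m": midemi, mifen, mifenvi, mikalulu, mirota, mirovidor, mirun, mirunde, mita, mitalulin, mitorta, mivifen
Count: 12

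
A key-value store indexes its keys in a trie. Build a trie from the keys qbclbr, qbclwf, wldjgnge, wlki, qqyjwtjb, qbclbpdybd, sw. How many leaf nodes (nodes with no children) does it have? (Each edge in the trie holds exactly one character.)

7

A leaf is a node with no children — equivalently, the end of a word that is not a proper prefix of any other stored word.
Those words: "qbclbpdybd", "qbclbr", "qbclwf", "qqyjwtjb", "sw", "wldjgnge", "wlki"
Leaf count: 7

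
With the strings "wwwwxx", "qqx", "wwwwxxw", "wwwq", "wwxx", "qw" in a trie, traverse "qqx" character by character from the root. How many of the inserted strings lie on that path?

Check each prefix of "qqx" against the stored set — each match is an end-marker on the path.
Prefixes of the query that are stored words: "qqx"
Count: 1

1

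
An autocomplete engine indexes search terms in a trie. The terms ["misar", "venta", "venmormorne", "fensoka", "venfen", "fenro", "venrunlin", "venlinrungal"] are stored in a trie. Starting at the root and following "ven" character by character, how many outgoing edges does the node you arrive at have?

The children of the "ven" node are the distinct next characters among strings starting with "ven".
Distinct next characters after "ven": f, l, m, r, t.
That node has 5 child edges.

5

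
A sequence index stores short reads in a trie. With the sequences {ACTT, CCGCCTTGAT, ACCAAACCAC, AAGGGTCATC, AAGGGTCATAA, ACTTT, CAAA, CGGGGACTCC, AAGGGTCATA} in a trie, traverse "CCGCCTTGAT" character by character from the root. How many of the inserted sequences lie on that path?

1

Check each prefix of "CCGCCTTGAT" against the stored set — each match is an end-marker on the path.
Prefixes of the query that are stored words: "CCGCCTTGAT"
Count: 1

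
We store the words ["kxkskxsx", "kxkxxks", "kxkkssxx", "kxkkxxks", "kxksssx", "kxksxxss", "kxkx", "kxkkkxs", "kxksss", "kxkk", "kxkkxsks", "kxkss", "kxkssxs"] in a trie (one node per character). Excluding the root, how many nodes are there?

Count nodes per top-level branch (shared prefixes stored once):
  'k'-branch (kxkk, kxkkkxs, kxkkssxx, kxkkxsks, kxkkxxks, kxkskxsx, kxkss, kxksss, kxksssx, kxkssxs, kxksxxss, kxkx, kxkxxks): 36 nodes
Sum: 36

36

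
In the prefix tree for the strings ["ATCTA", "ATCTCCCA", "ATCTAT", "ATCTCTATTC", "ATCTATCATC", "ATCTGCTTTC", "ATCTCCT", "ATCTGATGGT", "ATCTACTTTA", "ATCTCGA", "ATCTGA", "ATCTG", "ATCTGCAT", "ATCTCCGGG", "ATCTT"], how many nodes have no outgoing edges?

Leaves are exactly the stored words that no other stored word extends.
Those words: "ATCTACTTTA", "ATCTATCATC", "ATCTCCCA", "ATCTCCGGG", "ATCTCCT", "ATCTCGA", "ATCTCTATTC", "ATCTGATGGT", "ATCTGCAT", "ATCTGCTTTC", "ATCTT"
Leaf count: 11

11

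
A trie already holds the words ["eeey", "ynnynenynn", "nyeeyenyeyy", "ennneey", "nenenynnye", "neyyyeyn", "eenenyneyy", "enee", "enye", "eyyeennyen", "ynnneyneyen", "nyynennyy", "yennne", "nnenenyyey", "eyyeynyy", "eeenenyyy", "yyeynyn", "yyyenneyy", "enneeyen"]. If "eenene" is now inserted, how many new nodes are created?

The longest prefix of "eenene" already in the trie is "eenen" (length 5).
New nodes needed: |"eenene"| − 5 = 6 − 5 = 1.

1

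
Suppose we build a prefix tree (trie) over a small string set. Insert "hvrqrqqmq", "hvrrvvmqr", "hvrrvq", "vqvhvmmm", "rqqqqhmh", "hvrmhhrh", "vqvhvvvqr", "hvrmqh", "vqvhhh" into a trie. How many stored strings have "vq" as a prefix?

3

Filter for entries beginning with "vq":
Words under "vq": vqvhhh, vqvhvmmm, vqvhvvvqr
Count: 3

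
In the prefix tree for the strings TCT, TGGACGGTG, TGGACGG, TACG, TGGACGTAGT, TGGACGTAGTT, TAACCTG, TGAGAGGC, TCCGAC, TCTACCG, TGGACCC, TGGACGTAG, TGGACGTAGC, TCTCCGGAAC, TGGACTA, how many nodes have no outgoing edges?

11

A leaf is a node with no children — equivalently, the end of a word that is not a proper prefix of any other stored word.
Those words: "TAACCTG", "TACG", "TCCGAC", "TCTACCG", "TCTCCGGAAC", "TGAGAGGC", "TGGACCC", "TGGACGGTG", "TGGACGTAGC", "TGGACGTAGTT", "TGGACTA"
Leaf count: 11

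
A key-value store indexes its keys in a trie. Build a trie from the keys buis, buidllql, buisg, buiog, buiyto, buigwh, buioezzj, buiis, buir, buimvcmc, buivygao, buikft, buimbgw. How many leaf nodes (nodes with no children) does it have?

12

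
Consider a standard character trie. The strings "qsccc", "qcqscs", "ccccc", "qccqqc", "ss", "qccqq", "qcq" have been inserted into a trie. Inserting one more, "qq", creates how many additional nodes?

1

The longest prefix of "qq" already in the trie is "q" (length 1).
New nodes needed: |"qq"| − 1 = 2 − 1 = 1.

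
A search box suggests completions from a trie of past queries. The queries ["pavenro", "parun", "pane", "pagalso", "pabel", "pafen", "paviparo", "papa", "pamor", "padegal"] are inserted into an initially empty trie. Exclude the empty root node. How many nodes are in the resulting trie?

Count nodes per top-level branch (shared prefixes stored once):
  'p'-branch (pabel, padegal, pafen, pagalso, pamor, pane, papa, parun, pavenro, paviparo): 38 nodes
Sum: 38

38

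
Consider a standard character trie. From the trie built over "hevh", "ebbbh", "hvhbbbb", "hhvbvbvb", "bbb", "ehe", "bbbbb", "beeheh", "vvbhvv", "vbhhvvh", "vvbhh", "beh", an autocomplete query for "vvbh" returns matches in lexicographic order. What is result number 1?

vvbhh

DFS of the "vvbh" subtree visits, in order: "vvbhh", "vvbhvv"
Position 1: vvbhh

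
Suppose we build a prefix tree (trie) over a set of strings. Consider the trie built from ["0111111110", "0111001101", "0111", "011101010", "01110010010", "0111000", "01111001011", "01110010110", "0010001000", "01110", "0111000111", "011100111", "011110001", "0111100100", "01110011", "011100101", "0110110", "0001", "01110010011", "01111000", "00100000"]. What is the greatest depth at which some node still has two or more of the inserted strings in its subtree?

Equivalently: take the maximum, over all pairs, of their longest common prefix length.
"01110010010" and "01110010011" agree on "0111001001" (10 characters) before diverging; nothing deeper is shared.
Longest shared-prefix length: 10

10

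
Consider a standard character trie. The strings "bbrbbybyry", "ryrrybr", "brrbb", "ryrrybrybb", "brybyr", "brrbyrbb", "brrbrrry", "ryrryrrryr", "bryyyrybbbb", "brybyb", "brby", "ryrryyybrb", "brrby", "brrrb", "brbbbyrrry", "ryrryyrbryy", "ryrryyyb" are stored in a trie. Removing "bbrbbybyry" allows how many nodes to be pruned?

9

Walk "bbrbbybyry" from the leaf back toward the root, removing each node that no remaining word uses.
The suffix "brbbybyry" (9 nodes) is used only by "bbrbbybyry"; the node for "b" still has the child "r", so pruning stops there.
Nodes removed: 9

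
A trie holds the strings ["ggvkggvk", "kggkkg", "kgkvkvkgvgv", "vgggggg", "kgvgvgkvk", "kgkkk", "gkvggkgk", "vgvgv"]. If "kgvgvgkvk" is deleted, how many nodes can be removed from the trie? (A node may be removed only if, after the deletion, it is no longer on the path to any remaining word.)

Walk "kgvgvgkvk" from the leaf back toward the root, removing each node that no remaining word uses.
The suffix "vgvgkvk" (7 nodes) is used only by "kgvgvgkvk"; the node for "kg" still has the child "g", so pruning stops there.
Nodes removed: 7

7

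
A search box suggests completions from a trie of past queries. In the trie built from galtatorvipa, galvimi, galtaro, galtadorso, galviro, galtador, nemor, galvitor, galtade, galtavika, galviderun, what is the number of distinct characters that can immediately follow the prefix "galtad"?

2

Follow the path "galtad" to its node, then look at its outgoing edges.
Distinct next characters after "galtad": e, o.
That node has 2 child edges.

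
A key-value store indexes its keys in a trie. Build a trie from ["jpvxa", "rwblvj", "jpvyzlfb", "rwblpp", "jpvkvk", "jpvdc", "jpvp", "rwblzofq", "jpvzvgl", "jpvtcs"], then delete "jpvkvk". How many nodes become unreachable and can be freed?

After clearing the end-marker at "jpvkvk", prune upward until reaching a node still needed by another word.
The suffix "kvk" (3 nodes) is used only by "jpvkvk"; the node for "jpv" still has the child "x", so pruning stops there.
Nodes removed: 3

3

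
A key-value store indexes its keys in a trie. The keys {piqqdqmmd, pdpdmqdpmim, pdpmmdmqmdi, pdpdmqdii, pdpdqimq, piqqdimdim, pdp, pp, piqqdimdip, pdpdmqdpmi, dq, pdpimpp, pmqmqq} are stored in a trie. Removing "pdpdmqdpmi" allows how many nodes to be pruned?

After clearing the end-marker at "pdpdmqdpmi", prune upward until reaching a node still needed by another word.
Every node on "pdpdmqdpmi" is still needed (e.g. by "pdpdmqdpmim"), so nothing is freed.
Nodes removed: 0

0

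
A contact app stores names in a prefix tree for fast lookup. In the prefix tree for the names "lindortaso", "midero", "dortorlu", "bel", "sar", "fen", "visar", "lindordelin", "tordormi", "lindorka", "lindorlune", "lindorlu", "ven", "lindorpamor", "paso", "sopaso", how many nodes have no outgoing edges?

Leaves are exactly the stored words that no other stored word extends.
Those words: "bel", "dortorlu", "fen", "lindordelin", "lindorka", "lindorlune", "lindorpamor", "lindortaso", "midero", "paso", "sar", "sopaso", "tordormi", "ven", "visar"
Leaf count: 15

15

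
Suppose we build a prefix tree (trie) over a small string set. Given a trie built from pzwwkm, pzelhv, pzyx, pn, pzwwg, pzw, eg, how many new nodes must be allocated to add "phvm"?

Walking "phvm" from the root, the first 1 characters ("p") follow existing edges; "h" is the first miss.
Each of the 3 remaining characters creates one node.

3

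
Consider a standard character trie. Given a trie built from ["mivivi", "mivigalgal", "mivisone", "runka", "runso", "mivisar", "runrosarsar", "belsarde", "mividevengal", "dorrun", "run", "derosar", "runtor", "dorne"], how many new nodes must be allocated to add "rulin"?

3

"ru" is already a path in the trie; the remaining "lin" must be added.
So 5 − 2 = 3 new nodes.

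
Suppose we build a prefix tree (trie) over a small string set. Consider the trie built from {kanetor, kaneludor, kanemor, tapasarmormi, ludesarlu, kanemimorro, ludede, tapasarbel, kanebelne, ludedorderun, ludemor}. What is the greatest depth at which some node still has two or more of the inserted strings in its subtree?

7

Look for the deepest trie node that still has at least two words in its subtree.
"tapasarbel" and "tapasarmormi" agree on "tapasar" (7 characters) before diverging; nothing deeper is shared.
Longest shared-prefix length: 7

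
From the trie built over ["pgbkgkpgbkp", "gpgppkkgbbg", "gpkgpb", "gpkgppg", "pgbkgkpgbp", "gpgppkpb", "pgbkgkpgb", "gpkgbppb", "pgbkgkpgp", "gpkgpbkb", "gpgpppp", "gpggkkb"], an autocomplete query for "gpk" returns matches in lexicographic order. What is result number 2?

DFS of the "gpk" subtree visits, in order: "gpkgbppb", "gpkgpb", "gpkgpbkb", "gpkgppg"
The 2nd is gpkgpb.

gpkgpb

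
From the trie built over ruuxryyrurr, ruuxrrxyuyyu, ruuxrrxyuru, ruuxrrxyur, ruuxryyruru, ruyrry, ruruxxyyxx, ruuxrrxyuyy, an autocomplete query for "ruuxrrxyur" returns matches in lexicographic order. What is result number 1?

ruuxrrxyur

Filter for "ruuxrrxyur…" and sort: "ruuxrrxyur", "ruuxrrxyuru"
Position 1: ruuxrrxyur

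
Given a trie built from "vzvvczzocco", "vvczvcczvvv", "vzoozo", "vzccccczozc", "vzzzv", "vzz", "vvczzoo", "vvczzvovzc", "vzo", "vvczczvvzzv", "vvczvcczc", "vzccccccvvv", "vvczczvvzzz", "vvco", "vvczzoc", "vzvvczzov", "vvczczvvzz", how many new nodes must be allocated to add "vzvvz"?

Walking "vzvvz" from the root, the first 4 characters ("vzvv") follow existing edges; "z" is the first miss.
So 5 − 4 = 1 new nodes.

1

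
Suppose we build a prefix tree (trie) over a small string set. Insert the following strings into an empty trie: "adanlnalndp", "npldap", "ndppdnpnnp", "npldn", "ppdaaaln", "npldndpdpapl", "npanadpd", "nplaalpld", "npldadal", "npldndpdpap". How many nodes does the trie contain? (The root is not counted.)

57

For each word, the new-node count is its length minus the longest prefix already in the trie:
  "adanlnalndp" → 11 new (a, d, a, n, l, n, a, l, n, d, p)
  "npldap" → 6 new (n, p, l, d, a, p)
  "ndppdnpnnp" → prefix "n" already present; 9 new (d, p, p, d, n, p, n, n, p)
  "npldn" → prefix "npld" already present; 1 new (n)
  "ppdaaaln" → 8 new (p, p, d, a, a, a, l, n)
  "npldndpdpapl" → prefix "npldn" already present; 7 new (d, p, d, p, a, p, l)
  "npanadpd" → prefix "np" already present; 6 new (a, n, a, d, p, d)
  "nplaalpld" → prefix "npl" already present; 6 new (a, a, l, p, l, d)
  "npldadal" → prefix "nplda" already present; 3 new (d, a, l)
  "npldndpdpap" → prefix "npldndpdpap" already present; 0 new (none)
Total nodes = 11 + 6 + 9 + 1 + 8 + 7 + 6 + 6 + 3 + 0 = 57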